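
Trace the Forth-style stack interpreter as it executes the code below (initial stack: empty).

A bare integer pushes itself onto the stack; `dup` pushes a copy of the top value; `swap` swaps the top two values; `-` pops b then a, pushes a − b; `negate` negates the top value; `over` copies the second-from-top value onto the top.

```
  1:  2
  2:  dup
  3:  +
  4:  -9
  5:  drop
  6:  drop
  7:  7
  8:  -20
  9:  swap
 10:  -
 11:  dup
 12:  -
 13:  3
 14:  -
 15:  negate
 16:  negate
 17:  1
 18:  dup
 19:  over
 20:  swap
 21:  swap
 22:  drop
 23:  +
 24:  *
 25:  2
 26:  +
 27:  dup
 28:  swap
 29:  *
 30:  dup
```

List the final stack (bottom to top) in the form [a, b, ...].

[16, 16]

2       [2]
dup     [2, 2]
+       [4]
-9      [4, -9]
drop    [4]
drop    []
7       [7]
-20     [7, -20]
swap    [-20, 7]
-       [-27]
dup     [-27, -27]
-       [0]
3       [0, 3]
-       [-3]
negate  [3]
negate  [-3]
1       [-3, 1]
dup     [-3, 1, 1]
over    [-3, 1, 1, 1]
swap    [-3, 1, 1, 1]
swap    [-3, 1, 1, 1]
drop    [-3, 1, 1]
+       [-3, 2]
*       [-6]
2       [-6, 2]
+       [-4]
dup     [-4, -4]
swap    [-4, -4]
*       [16]
dup     [16, 16]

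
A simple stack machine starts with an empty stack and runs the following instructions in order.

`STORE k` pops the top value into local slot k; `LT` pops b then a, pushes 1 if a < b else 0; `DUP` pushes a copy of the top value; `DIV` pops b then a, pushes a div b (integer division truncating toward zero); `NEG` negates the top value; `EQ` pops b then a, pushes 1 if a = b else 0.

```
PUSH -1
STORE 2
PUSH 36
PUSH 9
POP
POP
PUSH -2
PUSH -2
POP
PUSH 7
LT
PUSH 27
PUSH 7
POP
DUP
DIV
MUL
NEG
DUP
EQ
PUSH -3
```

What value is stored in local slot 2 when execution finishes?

-1

PUSH -1 → [-1]
STORE 2 → []
PUSH 36 → [36]
PUSH 9  → [36, 9]
POP     → [36]
POP     → []
PUSH -2 → [-2]
PUSH -2 → [-2, -2]
POP     → [-2]
PUSH 7  → [-2, 7]
LT      → [1]
PUSH 27 → [1, 27]
PUSH 7  → [1, 27, 7]
POP     → [1, 27]
DUP     → [1, 27, 27]
DIV     → [1, 1]
MUL     → [1]
NEG     → [-1]
DUP     → [-1, -1]
EQ      → [1]
PUSH -3 → [1, -3]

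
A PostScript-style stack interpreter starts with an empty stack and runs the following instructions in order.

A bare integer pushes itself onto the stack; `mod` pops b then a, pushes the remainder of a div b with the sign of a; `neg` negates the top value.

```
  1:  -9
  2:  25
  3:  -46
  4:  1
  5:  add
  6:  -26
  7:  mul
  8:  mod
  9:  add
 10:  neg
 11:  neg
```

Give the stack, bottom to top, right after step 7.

-9  : -9
25  : -9 25
-46 : -9 25 -46
1   : -9 25 -46 1
add : -9 25 -45
-26 : -9 25 -45 -26
mul : -9 25 1170

[-9, 25, 1170]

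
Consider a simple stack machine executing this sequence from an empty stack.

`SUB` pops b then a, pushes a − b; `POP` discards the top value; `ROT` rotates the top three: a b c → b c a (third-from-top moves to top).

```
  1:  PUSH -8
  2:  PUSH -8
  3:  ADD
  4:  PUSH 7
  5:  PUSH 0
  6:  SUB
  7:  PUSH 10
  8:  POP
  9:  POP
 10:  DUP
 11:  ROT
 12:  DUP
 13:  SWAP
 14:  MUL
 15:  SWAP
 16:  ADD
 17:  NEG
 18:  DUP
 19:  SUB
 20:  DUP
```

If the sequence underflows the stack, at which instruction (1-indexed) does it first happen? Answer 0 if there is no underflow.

11

PUSH -8 : [-8]
PUSH -8 : [-8, -8]
ADD     : [-16]
PUSH 7  : [-16, 7]
PUSH 0  : [-16, 7, 0]
SUB     : [-16, 7]
PUSH 10 : [-16, 7, 10]
POP     : [-16, 7]
POP     : [-16]
DUP     : [-16, -16]
ROT  — needs 3 operands, stack has 2 → underflow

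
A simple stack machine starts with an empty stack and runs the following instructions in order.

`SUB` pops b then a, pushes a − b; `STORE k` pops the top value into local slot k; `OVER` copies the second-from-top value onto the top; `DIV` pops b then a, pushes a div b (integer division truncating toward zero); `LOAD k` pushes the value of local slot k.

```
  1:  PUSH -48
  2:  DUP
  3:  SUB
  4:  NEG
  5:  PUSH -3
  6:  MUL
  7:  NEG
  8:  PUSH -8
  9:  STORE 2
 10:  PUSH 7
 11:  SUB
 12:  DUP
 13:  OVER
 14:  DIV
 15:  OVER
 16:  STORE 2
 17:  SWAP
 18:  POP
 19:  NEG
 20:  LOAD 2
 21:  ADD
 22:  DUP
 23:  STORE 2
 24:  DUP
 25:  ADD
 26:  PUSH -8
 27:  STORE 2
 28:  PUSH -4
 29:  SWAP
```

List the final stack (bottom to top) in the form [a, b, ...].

[-4, -16]

PUSH -48  [-48]
DUP       [-48, -48]
SUB       [0]
NEG       [0]
PUSH -3   [0, -3]
MUL       [0]
NEG       [0]
PUSH -8   [0, -8]
STORE 2   [0]
PUSH 7    [0, 7]
SUB       [-7]
DUP       [-7, -7]
OVER      [-7, -7, -7]
DIV       [-7, 1]
OVER      [-7, 1, -7]
STORE 2   [-7, 1]
SWAP      [1, -7]
POP       [1]
NEG       [-1]
LOAD 2    [-1, -7]
ADD       [-8]
DUP       [-8, -8]
STORE 2   [-8]
DUP       [-8, -8]
ADD       [-16]
PUSH -8   [-16, -8]
STORE 2   [-16]
PUSH -4   [-16, -4]
SWAP      [-4, -16]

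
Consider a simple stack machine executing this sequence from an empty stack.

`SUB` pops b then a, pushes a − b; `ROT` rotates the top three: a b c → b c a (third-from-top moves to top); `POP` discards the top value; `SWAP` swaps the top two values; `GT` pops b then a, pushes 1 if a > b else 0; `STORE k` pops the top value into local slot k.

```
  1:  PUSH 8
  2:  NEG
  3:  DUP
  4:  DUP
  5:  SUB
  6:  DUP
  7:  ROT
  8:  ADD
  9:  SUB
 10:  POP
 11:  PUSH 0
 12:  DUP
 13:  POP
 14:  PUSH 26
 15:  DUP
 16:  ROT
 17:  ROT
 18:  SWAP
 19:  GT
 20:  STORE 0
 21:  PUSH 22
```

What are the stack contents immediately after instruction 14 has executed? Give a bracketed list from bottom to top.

[0, 26]

PUSH 8  → [8]
NEG     → [-8]
DUP     → [-8, -8]
DUP     → [-8, -8, -8]
SUB     → [-8, 0]
DUP     → [-8, 0, 0]
ROT     → [0, 0, -8]
ADD     → [0, -8]
SUB     → [8]
POP     → []
PUSH 0  → [0]
DUP     → [0, 0]
POP     → [0]
PUSH 26 → [0, 26]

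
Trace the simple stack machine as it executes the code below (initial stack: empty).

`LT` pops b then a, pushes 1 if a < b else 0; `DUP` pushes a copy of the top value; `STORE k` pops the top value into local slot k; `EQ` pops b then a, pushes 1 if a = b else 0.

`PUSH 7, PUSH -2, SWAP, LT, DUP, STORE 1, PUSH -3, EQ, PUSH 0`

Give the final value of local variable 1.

PUSH 7  -> 7
PUSH -2 -> 7 -2
SWAP    -> -2 7
LT      -> 1
DUP     -> 1 1
STORE 1 -> 1
PUSH -3 -> 1 -3
EQ      -> 0
PUSH 0  -> 0 0

1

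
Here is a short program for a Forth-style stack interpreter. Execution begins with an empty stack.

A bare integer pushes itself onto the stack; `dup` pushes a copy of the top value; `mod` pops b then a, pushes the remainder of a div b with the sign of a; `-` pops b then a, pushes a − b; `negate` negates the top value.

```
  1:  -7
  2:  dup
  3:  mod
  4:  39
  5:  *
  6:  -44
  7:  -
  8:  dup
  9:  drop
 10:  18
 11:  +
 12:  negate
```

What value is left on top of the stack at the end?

-62

-7     -> [-7]
dup    -> [-7, -7]
mod    -> [0]
39     -> [0, 39]
*      -> [0]
-44    -> [0, -44]
-      -> [44]
dup    -> [44, 44]
drop   -> [44]
18     -> [44, 18]
+      -> [62]
negate -> [-62]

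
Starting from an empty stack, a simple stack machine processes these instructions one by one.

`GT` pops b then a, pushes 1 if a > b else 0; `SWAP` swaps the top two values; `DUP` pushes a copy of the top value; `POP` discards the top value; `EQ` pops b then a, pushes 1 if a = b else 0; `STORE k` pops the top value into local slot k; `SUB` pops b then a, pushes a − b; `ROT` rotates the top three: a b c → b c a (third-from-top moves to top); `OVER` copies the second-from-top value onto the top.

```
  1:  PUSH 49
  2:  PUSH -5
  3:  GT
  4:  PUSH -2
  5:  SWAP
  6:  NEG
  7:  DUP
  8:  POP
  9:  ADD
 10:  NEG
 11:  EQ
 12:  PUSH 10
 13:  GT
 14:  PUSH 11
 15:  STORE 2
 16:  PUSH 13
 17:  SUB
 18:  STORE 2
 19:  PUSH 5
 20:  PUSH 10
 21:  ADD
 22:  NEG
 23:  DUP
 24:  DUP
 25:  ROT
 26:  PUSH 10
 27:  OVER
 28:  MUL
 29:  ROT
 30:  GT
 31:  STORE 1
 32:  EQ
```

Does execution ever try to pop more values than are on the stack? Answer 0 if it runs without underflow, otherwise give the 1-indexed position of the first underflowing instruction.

PUSH 49 -> 49
PUSH -5 -> 49 -5
GT      -> 1
PUSH -2 -> 1 -2
SWAP    -> -2 1
NEG     -> -2 -1
DUP     -> -2 -1 -1
POP     -> -2 -1
ADD     -> -3
NEG     -> 3
EQ  — needs 2 operands, stack has 1 → underflow

11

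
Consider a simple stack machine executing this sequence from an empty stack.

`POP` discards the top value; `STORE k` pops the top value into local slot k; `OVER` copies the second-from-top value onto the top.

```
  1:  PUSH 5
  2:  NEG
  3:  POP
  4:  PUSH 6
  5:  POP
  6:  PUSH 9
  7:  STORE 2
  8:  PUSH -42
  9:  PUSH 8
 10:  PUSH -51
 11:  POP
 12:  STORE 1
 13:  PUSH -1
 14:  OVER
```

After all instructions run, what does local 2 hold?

PUSH 5    [5]
NEG       [-5]
POP       []
PUSH 6    [6]
POP       []
PUSH 9    [9]
STORE 2   []
PUSH -42  [-42]
PUSH 8    [-42, 8]
PUSH -51  [-42, 8, -51]
POP       [-42, 8]
STORE 1   [-42]
PUSH -1   [-42, -1]
OVER      [-42, -1, -42]

9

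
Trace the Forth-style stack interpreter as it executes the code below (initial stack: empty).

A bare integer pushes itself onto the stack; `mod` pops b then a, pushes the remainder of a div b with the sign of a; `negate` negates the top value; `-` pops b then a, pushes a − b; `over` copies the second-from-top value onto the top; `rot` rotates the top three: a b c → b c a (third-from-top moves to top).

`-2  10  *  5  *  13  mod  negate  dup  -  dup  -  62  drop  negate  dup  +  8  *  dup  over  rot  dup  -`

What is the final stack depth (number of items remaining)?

-2     -> -2
10     -> -2 10
*      -> -20
5      -> -20 5
*      -> -100
13     -> -100 13
mod    -> -9
negate -> 9
dup    -> 9 9
-      -> 0
dup    -> 0 0
-      -> 0
62     -> 0 62
drop   -> 0
negate -> 0
dup    -> 0 0
+      -> 0
8      -> 0 8
*      -> 0
dup    -> 0 0
over   -> 0 0 0
rot    -> 0 0 0
dup    -> 0 0 0 0
-      -> 0 0 0

3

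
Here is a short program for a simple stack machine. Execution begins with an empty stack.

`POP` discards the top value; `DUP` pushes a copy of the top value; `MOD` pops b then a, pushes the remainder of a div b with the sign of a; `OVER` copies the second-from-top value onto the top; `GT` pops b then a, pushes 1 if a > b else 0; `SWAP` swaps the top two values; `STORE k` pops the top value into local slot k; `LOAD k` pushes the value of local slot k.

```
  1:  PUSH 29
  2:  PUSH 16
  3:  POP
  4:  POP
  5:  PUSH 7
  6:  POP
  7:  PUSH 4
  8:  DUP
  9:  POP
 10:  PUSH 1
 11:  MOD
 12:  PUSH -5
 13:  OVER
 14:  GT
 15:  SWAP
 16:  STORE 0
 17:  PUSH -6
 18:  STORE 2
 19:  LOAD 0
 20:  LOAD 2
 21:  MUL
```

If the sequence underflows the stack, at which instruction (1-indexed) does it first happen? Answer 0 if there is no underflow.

0

PUSH 29 → [29]
PUSH 16 → [29, 16]
POP     → [29]
POP     → []
PUSH 7  → [7]
POP     → []
PUSH 4  → [4]
DUP     → [4, 4]
POP     → [4]
PUSH 1  → [4, 1]
MOD     → [0]
PUSH -5 → [0, -5]
OVER    → [0, -5, 0]
GT      → [0, 0]
SWAP    → [0, 0]
STORE 0 → [0]
PUSH -6 → [0, -6]
STORE 2 → [0]
LOAD 0  → [0, 0]
LOAD 2  → [0, 0, -6]
MUL     → [0, 0]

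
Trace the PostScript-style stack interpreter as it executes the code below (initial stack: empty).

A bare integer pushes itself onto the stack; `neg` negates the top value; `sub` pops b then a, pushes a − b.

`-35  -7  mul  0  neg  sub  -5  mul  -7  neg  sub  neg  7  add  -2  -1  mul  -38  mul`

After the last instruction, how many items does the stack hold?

2

-35 : -35
-7  : -35 -7
mul : 245
0   : 245 0
neg : 245 0
sub : 245
-5  : 245 -5
mul : -1225
-7  : -1225 -7
neg : -1225 7
sub : -1232
neg : 1232
7   : 1232 7
add : 1239
-2  : 1239 -2
-1  : 1239 -2 -1
mul : 1239 2
-38 : 1239 2 -38
mul : 1239 -76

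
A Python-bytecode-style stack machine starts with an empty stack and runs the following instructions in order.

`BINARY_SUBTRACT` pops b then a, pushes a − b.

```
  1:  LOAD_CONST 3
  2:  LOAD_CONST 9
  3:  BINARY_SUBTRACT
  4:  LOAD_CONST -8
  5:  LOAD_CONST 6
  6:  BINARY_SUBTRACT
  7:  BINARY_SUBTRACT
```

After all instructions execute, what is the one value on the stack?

LOAD_CONST 3     [3]
LOAD_CONST 9     [3, 9]
BINARY_SUBTRACT  [-6]
LOAD_CONST -8    [-6, -8]
LOAD_CONST 6     [-6, -8, 6]
BINARY_SUBTRACT  [-6, -14]
BINARY_SUBTRACT  [8]

8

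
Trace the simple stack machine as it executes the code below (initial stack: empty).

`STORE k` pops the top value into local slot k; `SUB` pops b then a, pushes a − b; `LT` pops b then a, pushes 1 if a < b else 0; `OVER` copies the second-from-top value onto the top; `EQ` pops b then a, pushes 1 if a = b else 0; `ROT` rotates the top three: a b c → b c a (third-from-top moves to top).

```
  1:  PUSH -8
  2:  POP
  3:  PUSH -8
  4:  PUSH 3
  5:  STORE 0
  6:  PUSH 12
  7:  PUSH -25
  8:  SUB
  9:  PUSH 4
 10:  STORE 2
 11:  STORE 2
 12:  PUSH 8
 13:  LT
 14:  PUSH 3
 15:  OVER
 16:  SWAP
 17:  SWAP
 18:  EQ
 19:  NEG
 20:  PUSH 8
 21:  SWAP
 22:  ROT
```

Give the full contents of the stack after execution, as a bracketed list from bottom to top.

PUSH -8   [-8]
POP       []
PUSH -8   [-8]
PUSH 3    [-8, 3]
STORE 0   [-8]
PUSH 12   [-8, 12]
PUSH -25  [-8, 12, -25]
SUB       [-8, 37]
PUSH 4    [-8, 37, 4]
STORE 2   [-8, 37]
STORE 2   [-8]
PUSH 8    [-8, 8]
LT        [1]
PUSH 3    [1, 3]
OVER      [1, 3, 1]
SWAP      [1, 1, 3]
SWAP      [1, 3, 1]
EQ        [1, 0]
NEG       [1, 0]
PUSH 8    [1, 0, 8]
SWAP      [1, 8, 0]
ROT       [8, 0, 1]

[8, 0, 1]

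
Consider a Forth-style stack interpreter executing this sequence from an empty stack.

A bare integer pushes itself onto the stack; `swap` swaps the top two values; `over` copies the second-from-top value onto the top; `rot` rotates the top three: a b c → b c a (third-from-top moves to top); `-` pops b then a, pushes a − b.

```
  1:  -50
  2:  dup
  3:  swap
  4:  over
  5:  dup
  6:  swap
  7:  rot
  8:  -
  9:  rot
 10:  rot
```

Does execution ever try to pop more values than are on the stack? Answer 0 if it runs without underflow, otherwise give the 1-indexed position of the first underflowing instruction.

-50   -50
dup   -50 -50
swap  -50 -50
over  -50 -50 -50
dup   -50 -50 -50 -50
swap  -50 -50 -50 -50
rot   -50 -50 -50 -50
-     -50 -50 0
rot   -50 0 -50
rot   0 -50 -50

0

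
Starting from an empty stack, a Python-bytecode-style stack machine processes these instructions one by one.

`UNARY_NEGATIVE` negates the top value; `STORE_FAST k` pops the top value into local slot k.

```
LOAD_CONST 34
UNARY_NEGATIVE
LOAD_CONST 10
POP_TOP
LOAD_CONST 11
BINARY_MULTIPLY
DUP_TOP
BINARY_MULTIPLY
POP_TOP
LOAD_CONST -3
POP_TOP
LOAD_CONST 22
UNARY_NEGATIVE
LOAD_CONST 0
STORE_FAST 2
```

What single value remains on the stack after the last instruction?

-22

LOAD_CONST 34   → [34]
UNARY_NEGATIVE  → [-34]
LOAD_CONST 10   → [-34, 10]
POP_TOP         → [-34]
LOAD_CONST 11   → [-34, 11]
BINARY_MULTIPLY → [-374]
DUP_TOP         → [-374, -374]
BINARY_MULTIPLY → [139876]
POP_TOP         → []
LOAD_CONST -3   → [-3]
POP_TOP         → []
LOAD_CONST 22   → [22]
UNARY_NEGATIVE  → [-22]
LOAD_CONST 0    → [-22, 0]
STORE_FAST 2    → [-22]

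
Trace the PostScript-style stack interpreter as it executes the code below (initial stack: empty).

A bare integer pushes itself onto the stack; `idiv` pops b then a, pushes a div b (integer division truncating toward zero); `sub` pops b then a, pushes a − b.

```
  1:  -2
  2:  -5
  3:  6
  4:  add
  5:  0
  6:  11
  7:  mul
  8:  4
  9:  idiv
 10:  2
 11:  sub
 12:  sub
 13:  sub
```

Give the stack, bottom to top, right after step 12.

[-2, 3]

-2    -2
-5    -2 -5
6     -2 -5 6
add   -2 1
0     -2 1 0
11    -2 1 0 11
mul   -2 1 0
4     -2 1 0 4
idiv  -2 1 0
2     -2 1 0 2
sub   -2 1 -2
sub   -2 3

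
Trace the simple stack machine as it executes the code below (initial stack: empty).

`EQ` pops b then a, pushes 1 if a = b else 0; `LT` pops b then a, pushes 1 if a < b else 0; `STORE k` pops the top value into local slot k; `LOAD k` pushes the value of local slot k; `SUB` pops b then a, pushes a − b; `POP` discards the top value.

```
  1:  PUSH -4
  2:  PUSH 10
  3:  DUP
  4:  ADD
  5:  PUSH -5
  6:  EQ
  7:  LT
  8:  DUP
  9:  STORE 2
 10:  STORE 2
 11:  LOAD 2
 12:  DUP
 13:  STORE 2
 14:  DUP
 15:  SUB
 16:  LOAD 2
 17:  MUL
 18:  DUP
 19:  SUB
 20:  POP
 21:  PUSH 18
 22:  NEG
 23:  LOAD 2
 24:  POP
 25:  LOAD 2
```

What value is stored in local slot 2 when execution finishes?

PUSH -4 → -4
PUSH 10 → -4 10
DUP     → -4 10 10
ADD     → -4 20
PUSH -5 → -4 20 -5
EQ      → -4 0
LT      → 1
DUP     → 1 1
STORE 2 → 1
STORE 2 → (empty)
LOAD 2  → 1
DUP     → 1 1
STORE 2 → 1
DUP     → 1 1
SUB     → 0
LOAD 2  → 0 1
MUL     → 0
DUP     → 0 0
SUB     → 0
POP     → (empty)
PUSH 18 → 18
NEG     → -18
LOAD 2  → -18 1
POP     → -18
LOAD 2  → -18 1

1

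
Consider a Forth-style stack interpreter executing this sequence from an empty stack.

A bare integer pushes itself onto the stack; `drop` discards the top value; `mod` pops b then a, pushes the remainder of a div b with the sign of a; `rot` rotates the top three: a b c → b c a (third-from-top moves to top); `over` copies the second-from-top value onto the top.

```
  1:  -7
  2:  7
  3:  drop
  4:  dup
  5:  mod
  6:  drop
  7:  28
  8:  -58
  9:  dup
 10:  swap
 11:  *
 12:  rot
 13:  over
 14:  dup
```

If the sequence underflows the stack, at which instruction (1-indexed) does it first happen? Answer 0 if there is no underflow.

-7   -> [-7]
7    -> [-7, 7]
drop -> [-7]
dup  -> [-7, -7]
mod  -> [0]
drop -> []
28   -> [28]
-58  -> [28, -58]
dup  -> [28, -58, -58]
swap -> [28, -58, -58]
*    -> [28, 3364]
rot  — needs 3 operands, stack has 2 → underflow

12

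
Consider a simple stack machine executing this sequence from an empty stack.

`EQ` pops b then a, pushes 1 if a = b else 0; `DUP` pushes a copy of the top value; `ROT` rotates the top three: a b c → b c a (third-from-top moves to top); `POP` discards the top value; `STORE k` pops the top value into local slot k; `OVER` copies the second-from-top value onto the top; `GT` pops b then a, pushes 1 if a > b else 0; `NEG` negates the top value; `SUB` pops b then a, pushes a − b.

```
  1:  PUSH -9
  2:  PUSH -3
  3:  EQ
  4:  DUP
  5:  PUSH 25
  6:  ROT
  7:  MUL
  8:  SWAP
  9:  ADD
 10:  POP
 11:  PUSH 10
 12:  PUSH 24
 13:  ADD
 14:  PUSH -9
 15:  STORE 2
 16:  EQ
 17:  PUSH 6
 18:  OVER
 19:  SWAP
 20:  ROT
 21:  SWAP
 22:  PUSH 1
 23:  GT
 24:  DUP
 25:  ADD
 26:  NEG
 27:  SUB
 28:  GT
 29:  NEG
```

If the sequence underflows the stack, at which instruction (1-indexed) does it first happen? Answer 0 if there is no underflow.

PUSH -9 : -9
PUSH -3 : -9 -3
EQ      : 0
DUP     : 0 0
PUSH 25 : 0 0 25
ROT     : 0 25 0
MUL     : 0 0
SWAP    : 0 0
ADD     : 0
POP     : (empty)
PUSH 10 : 10
PUSH 24 : 10 24
ADD     : 34
PUSH -9 : 34 -9
STORE 2 : 34
EQ  — needs 2 operands, stack has 1 → underflow

16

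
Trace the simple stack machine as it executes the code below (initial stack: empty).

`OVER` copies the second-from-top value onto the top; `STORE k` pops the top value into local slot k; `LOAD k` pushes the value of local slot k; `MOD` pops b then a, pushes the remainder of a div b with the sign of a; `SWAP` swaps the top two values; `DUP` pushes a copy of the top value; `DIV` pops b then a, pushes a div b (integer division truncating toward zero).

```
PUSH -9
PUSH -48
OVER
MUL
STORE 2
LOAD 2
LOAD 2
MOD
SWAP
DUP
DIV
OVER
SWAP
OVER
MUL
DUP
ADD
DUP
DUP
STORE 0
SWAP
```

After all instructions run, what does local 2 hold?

432

PUSH -9   [-9]
PUSH -48  [-9, -48]
OVER      [-9, -48, -9]
MUL       [-9, 432]
STORE 2   [-9]
LOAD 2    [-9, 432]
LOAD 2    [-9, 432, 432]
MOD       [-9, 0]
SWAP      [0, -9]
DUP       [0, -9, -9]
DIV       [0, 1]
OVER      [0, 1, 0]
SWAP      [0, 0, 1]
OVER      [0, 0, 1, 0]
MUL       [0, 0, 0]
DUP       [0, 0, 0, 0]
ADD       [0, 0, 0]
DUP       [0, 0, 0, 0]
DUP       [0, 0, 0, 0, 0]
STORE 0   [0, 0, 0, 0]
SWAP      [0, 0, 0, 0]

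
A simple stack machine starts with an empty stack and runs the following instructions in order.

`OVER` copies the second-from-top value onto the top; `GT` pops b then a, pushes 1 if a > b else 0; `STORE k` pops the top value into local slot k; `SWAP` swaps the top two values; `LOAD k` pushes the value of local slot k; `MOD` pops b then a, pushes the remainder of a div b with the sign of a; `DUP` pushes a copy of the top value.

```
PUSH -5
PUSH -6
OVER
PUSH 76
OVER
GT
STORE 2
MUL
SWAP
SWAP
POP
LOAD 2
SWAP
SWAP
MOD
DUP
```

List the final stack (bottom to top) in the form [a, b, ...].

PUSH -5 : [-5]
PUSH -6 : [-5, -6]
OVER    : [-5, -6, -5]
PUSH 76 : [-5, -6, -5, 76]
OVER    : [-5, -6, -5, 76, -5]
GT      : [-5, -6, -5, 1]
STORE 2 : [-5, -6, -5]
MUL     : [-5, 30]
SWAP    : [30, -5]
SWAP    : [-5, 30]
POP     : [-5]
LOAD 2  : [-5, 1]
SWAP    : [1, -5]
SWAP    : [-5, 1]
MOD     : [0]
DUP     : [0, 0]

[0, 0]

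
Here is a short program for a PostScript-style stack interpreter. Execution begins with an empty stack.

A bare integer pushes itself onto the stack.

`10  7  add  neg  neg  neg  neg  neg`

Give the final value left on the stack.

-17

10  -> [10]
7   -> [10, 7]
add -> [17]
neg -> [-17]
neg -> [17]
neg -> [-17]
neg -> [17]
neg -> [-17]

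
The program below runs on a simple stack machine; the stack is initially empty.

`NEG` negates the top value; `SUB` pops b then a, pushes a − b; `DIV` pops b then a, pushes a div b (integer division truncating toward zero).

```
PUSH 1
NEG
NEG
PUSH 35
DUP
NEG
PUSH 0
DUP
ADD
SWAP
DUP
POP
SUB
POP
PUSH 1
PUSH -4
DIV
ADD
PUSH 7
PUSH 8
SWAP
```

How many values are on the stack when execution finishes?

4

PUSH 1  -> [1]
NEG     -> [-1]
NEG     -> [1]
PUSH 35 -> [1, 35]
DUP     -> [1, 35, 35]
NEG     -> [1, 35, -35]
PUSH 0  -> [1, 35, -35, 0]
DUP     -> [1, 35, -35, 0, 0]
ADD     -> [1, 35, -35, 0]
SWAP    -> [1, 35, 0, -35]
DUP     -> [1, 35, 0, -35, -35]
POP     -> [1, 35, 0, -35]
SUB     -> [1, 35, 35]
POP     -> [1, 35]
PUSH 1  -> [1, 35, 1]
PUSH -4 -> [1, 35, 1, -4]
DIV     -> [1, 35, 0]
ADD     -> [1, 35]
PUSH 7  -> [1, 35, 7]
PUSH 8  -> [1, 35, 7, 8]
SWAP    -> [1, 35, 8, 7]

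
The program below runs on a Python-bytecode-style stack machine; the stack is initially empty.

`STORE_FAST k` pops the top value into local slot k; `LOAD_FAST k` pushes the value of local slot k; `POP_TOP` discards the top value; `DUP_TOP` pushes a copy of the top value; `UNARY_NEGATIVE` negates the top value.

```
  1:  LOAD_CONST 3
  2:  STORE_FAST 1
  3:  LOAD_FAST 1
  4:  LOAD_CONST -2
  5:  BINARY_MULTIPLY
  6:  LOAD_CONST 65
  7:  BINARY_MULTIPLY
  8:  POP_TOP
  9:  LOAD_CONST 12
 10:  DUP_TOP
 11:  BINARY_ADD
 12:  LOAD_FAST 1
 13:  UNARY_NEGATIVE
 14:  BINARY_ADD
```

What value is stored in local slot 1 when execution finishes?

3

LOAD_CONST 3    -> 3
STORE_FAST 1    -> (empty)
LOAD_FAST 1     -> 3
LOAD_CONST -2   -> 3 -2
BINARY_MULTIPLY -> -6
LOAD_CONST 65   -> -6 65
BINARY_MULTIPLY -> -390
POP_TOP         -> (empty)
LOAD_CONST 12   -> 12
DUP_TOP         -> 12 12
BINARY_ADD      -> 24
LOAD_FAST 1     -> 24 3
UNARY_NEGATIVE  -> 24 -3
BINARY_ADD      -> 21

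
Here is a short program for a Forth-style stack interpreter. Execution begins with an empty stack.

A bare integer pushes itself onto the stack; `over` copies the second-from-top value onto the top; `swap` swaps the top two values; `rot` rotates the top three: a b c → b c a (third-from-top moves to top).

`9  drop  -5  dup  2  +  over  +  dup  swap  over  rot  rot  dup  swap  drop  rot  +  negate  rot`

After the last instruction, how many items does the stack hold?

9       [9]
drop    []
-5      [-5]
dup     [-5, -5]
2       [-5, -5, 2]
+       [-5, -3]
over    [-5, -3, -5]
+       [-5, -8]
dup     [-5, -8, -8]
swap    [-5, -8, -8]
over    [-5, -8, -8, -8]
rot     [-5, -8, -8, -8]
rot     [-5, -8, -8, -8]
dup     [-5, -8, -8, -8, -8]
swap    [-5, -8, -8, -8, -8]
drop    [-5, -8, -8, -8]
rot     [-5, -8, -8, -8]
+       [-5, -8, -16]
negate  [-5, -8, 16]
rot     [-8, 16, -5]

3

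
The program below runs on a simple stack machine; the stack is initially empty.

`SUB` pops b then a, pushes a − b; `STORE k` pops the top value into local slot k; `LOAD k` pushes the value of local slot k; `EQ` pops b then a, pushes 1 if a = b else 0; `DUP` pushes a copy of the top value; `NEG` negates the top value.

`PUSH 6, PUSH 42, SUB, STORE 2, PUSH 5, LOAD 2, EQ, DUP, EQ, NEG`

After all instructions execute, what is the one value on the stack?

-1

PUSH 6  -> 6
PUSH 42 -> 6 42
SUB     -> -36
STORE 2 -> (empty)
PUSH 5  -> 5
LOAD 2  -> 5 -36
EQ      -> 0
DUP     -> 0 0
EQ      -> 1
NEG     -> -1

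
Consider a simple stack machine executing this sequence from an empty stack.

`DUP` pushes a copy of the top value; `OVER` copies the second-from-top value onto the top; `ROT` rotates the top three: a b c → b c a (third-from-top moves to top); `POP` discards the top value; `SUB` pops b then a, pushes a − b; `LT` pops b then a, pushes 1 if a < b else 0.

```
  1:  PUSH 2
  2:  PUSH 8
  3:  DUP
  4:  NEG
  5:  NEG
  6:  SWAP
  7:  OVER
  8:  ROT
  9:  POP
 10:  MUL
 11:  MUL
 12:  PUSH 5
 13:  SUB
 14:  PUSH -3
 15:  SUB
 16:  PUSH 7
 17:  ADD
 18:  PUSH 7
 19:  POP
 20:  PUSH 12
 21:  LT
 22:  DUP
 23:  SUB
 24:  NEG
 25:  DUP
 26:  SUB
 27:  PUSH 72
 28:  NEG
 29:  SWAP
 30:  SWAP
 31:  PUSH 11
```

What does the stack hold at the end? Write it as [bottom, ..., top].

[0, -72, 11]

PUSH 2   [2]
PUSH 8   [2, 8]
DUP      [2, 8, 8]
NEG      [2, 8, -8]
NEG      [2, 8, 8]
SWAP     [2, 8, 8]
OVER     [2, 8, 8, 8]
ROT      [2, 8, 8, 8]
POP      [2, 8, 8]
MUL      [2, 64]
MUL      [128]
PUSH 5   [128, 5]
SUB      [123]
PUSH -3  [123, -3]
SUB      [126]
PUSH 7   [126, 7]
ADD      [133]
PUSH 7   [133, 7]
POP      [133]
PUSH 12  [133, 12]
LT       [0]
DUP      [0, 0]
SUB      [0]
NEG      [0]
DUP      [0, 0]
SUB      [0]
PUSH 72  [0, 72]
NEG      [0, -72]
SWAP     [-72, 0]
SWAP     [0, -72]
PUSH 11  [0, -72, 11]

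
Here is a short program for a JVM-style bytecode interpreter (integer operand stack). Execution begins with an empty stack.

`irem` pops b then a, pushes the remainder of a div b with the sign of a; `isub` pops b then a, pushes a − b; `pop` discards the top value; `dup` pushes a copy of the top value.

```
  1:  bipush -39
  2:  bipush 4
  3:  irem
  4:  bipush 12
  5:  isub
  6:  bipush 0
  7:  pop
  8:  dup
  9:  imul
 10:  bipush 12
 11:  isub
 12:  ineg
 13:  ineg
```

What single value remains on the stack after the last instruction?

213

bipush -39 : -39
bipush 4   : -39 4
irem       : -3
bipush 12  : -3 12
isub       : -15
bipush 0   : -15 0
pop        : -15
dup        : -15 -15
imul       : 225
bipush 12  : 225 12
isub       : 213
ineg       : -213
ineg       : 213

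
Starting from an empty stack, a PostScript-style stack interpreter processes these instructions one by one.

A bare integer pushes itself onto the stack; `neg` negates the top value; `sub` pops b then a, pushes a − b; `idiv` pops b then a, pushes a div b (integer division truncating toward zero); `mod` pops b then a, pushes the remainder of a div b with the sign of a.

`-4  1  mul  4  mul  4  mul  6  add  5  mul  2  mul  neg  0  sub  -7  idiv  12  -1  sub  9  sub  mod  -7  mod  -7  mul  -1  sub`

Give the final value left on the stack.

15

-4   → -4
1    → -4 1
mul  → -4
4    → -4 4
mul  → -16
4    → -16 4
mul  → -64
6    → -64 6
add  → -58
5    → -58 5
mul  → -290
2    → -290 2
mul  → -580
neg  → 580
0    → 580 0
sub  → 580
-7   → 580 -7
idiv → -82
12   → -82 12
-1   → -82 12 -1
sub  → -82 13
9    → -82 13 9
sub  → -82 4
mod  → -2
-7   → -2 -7
mod  → -2
-7   → -2 -7
mul  → 14
-1   → 14 -1
sub  → 15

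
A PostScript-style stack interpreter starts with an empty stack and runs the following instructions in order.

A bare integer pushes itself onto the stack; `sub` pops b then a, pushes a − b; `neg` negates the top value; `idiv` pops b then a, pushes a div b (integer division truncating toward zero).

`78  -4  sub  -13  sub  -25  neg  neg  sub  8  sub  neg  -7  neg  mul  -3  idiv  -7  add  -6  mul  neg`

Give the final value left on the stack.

1524

78   -> 78
-4   -> 78 -4
sub  -> 82
-13  -> 82 -13
sub  -> 95
-25  -> 95 -25
neg  -> 95 25
neg  -> 95 -25
sub  -> 120
8    -> 120 8
sub  -> 112
neg  -> -112
-7   -> -112 -7
neg  -> -112 7
mul  -> -784
-3   -> -784 -3
idiv -> 261
-7   -> 261 -7
add  -> 254
-6   -> 254 -6
mul  -> -1524
neg  -> 1524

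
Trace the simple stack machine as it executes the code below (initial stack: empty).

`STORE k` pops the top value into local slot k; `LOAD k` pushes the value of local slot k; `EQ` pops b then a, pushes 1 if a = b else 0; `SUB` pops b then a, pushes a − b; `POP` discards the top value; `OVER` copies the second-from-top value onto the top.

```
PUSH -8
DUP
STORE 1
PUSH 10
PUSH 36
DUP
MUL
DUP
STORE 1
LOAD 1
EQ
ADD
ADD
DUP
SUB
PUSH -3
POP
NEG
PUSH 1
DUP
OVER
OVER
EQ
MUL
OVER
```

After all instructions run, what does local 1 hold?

1296

PUSH -8 → [-8]
DUP     → [-8, -8]
STORE 1 → [-8]
PUSH 10 → [-8, 10]
PUSH 36 → [-8, 10, 36]
DUP     → [-8, 10, 36, 36]
MUL     → [-8, 10, 1296]
DUP     → [-8, 10, 1296, 1296]
STORE 1 → [-8, 10, 1296]
LOAD 1  → [-8, 10, 1296, 1296]
EQ      → [-8, 10, 1]
ADD     → [-8, 11]
ADD     → [3]
DUP     → [3, 3]
SUB     → [0]
PUSH -3 → [0, -3]
POP     → [0]
NEG     → [0]
PUSH 1  → [0, 1]
DUP     → [0, 1, 1]
OVER    → [0, 1, 1, 1]
OVER    → [0, 1, 1, 1, 1]
EQ      → [0, 1, 1, 1]
MUL     → [0, 1, 1]
OVER    → [0, 1, 1, 1]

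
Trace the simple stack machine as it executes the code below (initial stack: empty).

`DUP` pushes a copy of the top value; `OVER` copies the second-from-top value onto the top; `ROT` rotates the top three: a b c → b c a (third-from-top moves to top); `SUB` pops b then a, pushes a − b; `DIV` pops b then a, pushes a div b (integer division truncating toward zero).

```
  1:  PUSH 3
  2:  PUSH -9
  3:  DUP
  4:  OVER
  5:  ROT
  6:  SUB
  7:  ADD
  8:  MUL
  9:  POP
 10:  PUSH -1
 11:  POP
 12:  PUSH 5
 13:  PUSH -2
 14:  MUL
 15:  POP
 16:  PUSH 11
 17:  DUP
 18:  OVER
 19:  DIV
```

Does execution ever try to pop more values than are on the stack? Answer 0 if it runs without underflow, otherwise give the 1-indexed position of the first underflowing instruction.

PUSH 3  -> 3
PUSH -9 -> 3 -9
DUP     -> 3 -9 -9
OVER    -> 3 -9 -9 -9
ROT     -> 3 -9 -9 -9
SUB     -> 3 -9 0
ADD     -> 3 -9
MUL     -> -27
POP     -> (empty)
PUSH -1 -> -1
POP     -> (empty)
PUSH 5  -> 5
PUSH -2 -> 5 -2
MUL     -> -10
POP     -> (empty)
PUSH 11 -> 11
DUP     -> 11 11
OVER    -> 11 11 11
DIV     -> 11 1

0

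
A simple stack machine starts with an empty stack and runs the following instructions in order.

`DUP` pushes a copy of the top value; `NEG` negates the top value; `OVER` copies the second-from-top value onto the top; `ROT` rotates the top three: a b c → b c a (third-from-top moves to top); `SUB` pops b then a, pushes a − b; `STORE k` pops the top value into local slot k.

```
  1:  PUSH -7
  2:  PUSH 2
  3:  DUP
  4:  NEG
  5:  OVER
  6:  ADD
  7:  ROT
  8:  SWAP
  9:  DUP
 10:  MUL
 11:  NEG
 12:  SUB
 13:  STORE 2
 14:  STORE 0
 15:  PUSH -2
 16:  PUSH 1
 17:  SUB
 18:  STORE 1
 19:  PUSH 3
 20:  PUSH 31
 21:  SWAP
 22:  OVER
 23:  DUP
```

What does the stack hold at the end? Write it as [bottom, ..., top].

[31, 3, 31, 31]

PUSH -7 -> -7
PUSH 2  -> -7 2
DUP     -> -7 2 2
NEG     -> -7 2 -2
OVER    -> -7 2 -2 2
ADD     -> -7 2 0
ROT     -> 2 0 -7
SWAP    -> 2 -7 0
DUP     -> 2 -7 0 0
MUL     -> 2 -7 0
NEG     -> 2 -7 0
SUB     -> 2 -7
STORE 2 -> 2
STORE 0 -> (empty)
PUSH -2 -> -2
PUSH 1  -> -2 1
SUB     -> -3
STORE 1 -> (empty)
PUSH 3  -> 3
PUSH 31 -> 3 31
SWAP    -> 31 3
OVER    -> 31 3 31
DUP     -> 31 3 31 31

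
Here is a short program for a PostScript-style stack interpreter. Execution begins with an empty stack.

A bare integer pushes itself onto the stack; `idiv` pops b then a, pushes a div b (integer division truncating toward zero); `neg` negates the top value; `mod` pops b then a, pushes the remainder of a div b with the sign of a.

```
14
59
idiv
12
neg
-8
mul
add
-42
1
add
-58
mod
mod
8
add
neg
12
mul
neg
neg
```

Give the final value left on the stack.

14    [14]
59    [14, 59]
idiv  [0]
12    [0, 12]
neg   [0, -12]
-8    [0, -12, -8]
mul   [0, 96]
add   [96]
-42   [96, -42]
1     [96, -42, 1]
add   [96, -41]
-58   [96, -41, -58]
mod   [96, -41]
mod   [14]
8     [14, 8]
add   [22]
neg   [-22]
12    [-22, 12]
mul   [-264]
neg   [264]
neg   [-264]

-264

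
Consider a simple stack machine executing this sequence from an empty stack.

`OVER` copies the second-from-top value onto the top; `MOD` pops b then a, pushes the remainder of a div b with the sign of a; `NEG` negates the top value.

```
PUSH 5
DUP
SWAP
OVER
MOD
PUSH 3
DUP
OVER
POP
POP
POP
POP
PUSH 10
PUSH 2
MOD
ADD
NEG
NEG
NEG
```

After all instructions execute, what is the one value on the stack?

PUSH 5  : 5
DUP     : 5 5
SWAP    : 5 5
OVER    : 5 5 5
MOD     : 5 0
PUSH 3  : 5 0 3
DUP     : 5 0 3 3
OVER    : 5 0 3 3 3
POP     : 5 0 3 3
POP     : 5 0 3
POP     : 5 0
POP     : 5
PUSH 10 : 5 10
PUSH 2  : 5 10 2
MOD     : 5 0
ADD     : 5
NEG     : -5
NEG     : 5
NEG     : -5

-5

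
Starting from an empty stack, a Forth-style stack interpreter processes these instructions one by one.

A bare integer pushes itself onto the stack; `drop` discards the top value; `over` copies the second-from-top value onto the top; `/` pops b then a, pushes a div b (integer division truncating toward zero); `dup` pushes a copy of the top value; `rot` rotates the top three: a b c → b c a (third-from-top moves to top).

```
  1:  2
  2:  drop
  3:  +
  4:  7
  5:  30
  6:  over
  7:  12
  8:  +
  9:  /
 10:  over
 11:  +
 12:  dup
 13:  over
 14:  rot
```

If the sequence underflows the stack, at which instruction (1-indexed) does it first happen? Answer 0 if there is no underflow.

3

2    -> 2
drop -> (empty)
+  — needs 2 operands, stack has 0 → underflow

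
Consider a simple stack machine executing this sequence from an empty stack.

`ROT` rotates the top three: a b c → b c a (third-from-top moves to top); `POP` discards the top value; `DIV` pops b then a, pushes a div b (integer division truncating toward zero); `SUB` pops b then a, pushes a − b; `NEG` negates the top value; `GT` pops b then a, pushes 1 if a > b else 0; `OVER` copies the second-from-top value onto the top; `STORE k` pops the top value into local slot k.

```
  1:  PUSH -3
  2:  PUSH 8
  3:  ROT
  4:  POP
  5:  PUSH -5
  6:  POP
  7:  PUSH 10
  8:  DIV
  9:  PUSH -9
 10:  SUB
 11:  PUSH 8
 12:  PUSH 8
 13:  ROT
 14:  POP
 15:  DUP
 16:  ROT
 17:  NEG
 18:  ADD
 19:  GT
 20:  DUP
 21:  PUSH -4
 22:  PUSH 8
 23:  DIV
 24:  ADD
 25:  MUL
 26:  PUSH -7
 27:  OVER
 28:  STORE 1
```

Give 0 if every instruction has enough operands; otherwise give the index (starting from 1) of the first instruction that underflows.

PUSH -3 -> [-3]
PUSH 8  -> [-3, 8]
ROT  — needs 3 operands, stack has 2 → underflow

3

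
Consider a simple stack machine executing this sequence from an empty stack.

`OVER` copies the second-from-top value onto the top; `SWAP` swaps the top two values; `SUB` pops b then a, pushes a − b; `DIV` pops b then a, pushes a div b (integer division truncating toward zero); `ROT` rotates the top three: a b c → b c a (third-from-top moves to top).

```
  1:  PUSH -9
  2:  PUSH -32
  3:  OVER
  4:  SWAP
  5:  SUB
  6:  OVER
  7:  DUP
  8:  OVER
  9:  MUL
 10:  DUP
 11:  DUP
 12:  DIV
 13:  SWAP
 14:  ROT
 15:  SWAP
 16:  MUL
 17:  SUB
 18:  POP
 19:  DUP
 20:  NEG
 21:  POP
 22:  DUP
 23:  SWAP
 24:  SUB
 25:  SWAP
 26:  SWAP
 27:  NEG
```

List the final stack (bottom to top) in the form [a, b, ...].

[-9, 0]

PUSH -9  : [-9]
PUSH -32 : [-9, -32]
OVER     : [-9, -32, -9]
SWAP     : [-9, -9, -32]
SUB      : [-9, 23]
OVER     : [-9, 23, -9]
DUP      : [-9, 23, -9, -9]
OVER     : [-9, 23, -9, -9, -9]
MUL      : [-9, 23, -9, 81]
DUP      : [-9, 23, -9, 81, 81]
DUP      : [-9, 23, -9, 81, 81, 81]
DIV      : [-9, 23, -9, 81, 1]
SWAP     : [-9, 23, -9, 1, 81]
ROT      : [-9, 23, 1, 81, -9]
SWAP     : [-9, 23, 1, -9, 81]
MUL      : [-9, 23, 1, -729]
SUB      : [-9, 23, 730]
POP      : [-9, 23]
DUP      : [-9, 23, 23]
NEG      : [-9, 23, -23]
POP      : [-9, 23]
DUP      : [-9, 23, 23]
SWAP     : [-9, 23, 23]
SUB      : [-9, 0]
SWAP     : [0, -9]
SWAP     : [-9, 0]
NEG      : [-9, 0]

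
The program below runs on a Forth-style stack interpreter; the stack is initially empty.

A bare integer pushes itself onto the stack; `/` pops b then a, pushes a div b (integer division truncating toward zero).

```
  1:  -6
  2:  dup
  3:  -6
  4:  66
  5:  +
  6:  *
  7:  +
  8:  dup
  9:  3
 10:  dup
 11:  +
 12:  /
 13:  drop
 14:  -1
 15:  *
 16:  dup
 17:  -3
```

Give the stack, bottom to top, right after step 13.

[-366]

-6   → [-6]
dup  → [-6, -6]
-6   → [-6, -6, -6]
66   → [-6, -6, -6, 66]
+    → [-6, -6, 60]
*    → [-6, -360]
+    → [-366]
dup  → [-366, -366]
3    → [-366, -366, 3]
dup  → [-366, -366, 3, 3]
+    → [-366, -366, 6]
/    → [-366, -61]
drop → [-366]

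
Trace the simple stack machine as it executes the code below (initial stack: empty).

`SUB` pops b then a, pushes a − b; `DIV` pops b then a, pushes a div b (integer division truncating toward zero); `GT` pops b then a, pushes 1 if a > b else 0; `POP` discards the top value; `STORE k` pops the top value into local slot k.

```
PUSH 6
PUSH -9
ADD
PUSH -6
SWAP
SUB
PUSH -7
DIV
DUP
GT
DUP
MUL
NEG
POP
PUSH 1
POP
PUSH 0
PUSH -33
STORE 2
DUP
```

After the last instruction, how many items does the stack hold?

PUSH 6   -> 6
PUSH -9  -> 6 -9
ADD      -> -3
PUSH -6  -> -3 -6
SWAP     -> -6 -3
SUB      -> -3
PUSH -7  -> -3 -7
DIV      -> 0
DUP      -> 0 0
GT       -> 0
DUP      -> 0 0
MUL      -> 0
NEG      -> 0
POP      -> (empty)
PUSH 1   -> 1
POP      -> (empty)
PUSH 0   -> 0
PUSH -33 -> 0 -33
STORE 2  -> 0
DUP      -> 0 0

2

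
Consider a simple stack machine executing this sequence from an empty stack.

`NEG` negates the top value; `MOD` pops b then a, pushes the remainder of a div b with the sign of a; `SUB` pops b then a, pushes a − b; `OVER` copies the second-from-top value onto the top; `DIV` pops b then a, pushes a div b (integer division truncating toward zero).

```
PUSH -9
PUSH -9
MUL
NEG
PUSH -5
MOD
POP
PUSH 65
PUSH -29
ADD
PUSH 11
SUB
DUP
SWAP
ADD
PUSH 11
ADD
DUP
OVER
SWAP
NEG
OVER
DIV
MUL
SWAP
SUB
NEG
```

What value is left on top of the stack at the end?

PUSH -9  -> [-9]
PUSH -9  -> [-9, -9]
MUL      -> [81]
NEG      -> [-81]
PUSH -5  -> [-81, -5]
MOD      -> [-1]
POP      -> []
PUSH 65  -> [65]
PUSH -29 -> [65, -29]
ADD      -> [36]
PUSH 11  -> [36, 11]
SUB      -> [25]
DUP      -> [25, 25]
SWAP     -> [25, 25]
ADD      -> [50]
PUSH 11  -> [50, 11]
ADD      -> [61]
DUP      -> [61, 61]
OVER     -> [61, 61, 61]
SWAP     -> [61, 61, 61]
NEG      -> [61, 61, -61]
OVER     -> [61, 61, -61, 61]
DIV      -> [61, 61, -1]
MUL      -> [61, -61]
SWAP     -> [-61, 61]
SUB      -> [-122]
NEG      -> [122]

122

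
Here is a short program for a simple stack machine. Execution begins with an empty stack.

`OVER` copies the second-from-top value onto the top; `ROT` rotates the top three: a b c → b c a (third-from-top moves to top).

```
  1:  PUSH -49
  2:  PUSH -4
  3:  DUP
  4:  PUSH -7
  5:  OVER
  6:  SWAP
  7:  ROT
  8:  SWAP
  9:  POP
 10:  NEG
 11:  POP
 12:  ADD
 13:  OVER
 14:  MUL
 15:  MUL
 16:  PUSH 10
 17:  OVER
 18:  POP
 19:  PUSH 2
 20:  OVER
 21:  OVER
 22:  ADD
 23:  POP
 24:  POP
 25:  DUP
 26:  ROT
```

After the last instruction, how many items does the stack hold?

PUSH -49 : -49
PUSH -4  : -49 -4
DUP      : -49 -4 -4
PUSH -7  : -49 -4 -4 -7
OVER     : -49 -4 -4 -7 -4
SWAP     : -49 -4 -4 -4 -7
ROT      : -49 -4 -4 -7 -4
SWAP     : -49 -4 -4 -4 -7
POP      : -49 -4 -4 -4
NEG      : -49 -4 -4 4
POP      : -49 -4 -4
ADD      : -49 -8
OVER     : -49 -8 -49
MUL      : -49 392
MUL      : -19208
PUSH 10  : -19208 10
OVER     : -19208 10 -19208
POP      : -19208 10
PUSH 2   : -19208 10 2
OVER     : -19208 10 2 10
OVER     : -19208 10 2 10 2
ADD      : -19208 10 2 12
POP      : -19208 10 2
POP      : -19208 10
DUP      : -19208 10 10
ROT      : 10 10 -19208

3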